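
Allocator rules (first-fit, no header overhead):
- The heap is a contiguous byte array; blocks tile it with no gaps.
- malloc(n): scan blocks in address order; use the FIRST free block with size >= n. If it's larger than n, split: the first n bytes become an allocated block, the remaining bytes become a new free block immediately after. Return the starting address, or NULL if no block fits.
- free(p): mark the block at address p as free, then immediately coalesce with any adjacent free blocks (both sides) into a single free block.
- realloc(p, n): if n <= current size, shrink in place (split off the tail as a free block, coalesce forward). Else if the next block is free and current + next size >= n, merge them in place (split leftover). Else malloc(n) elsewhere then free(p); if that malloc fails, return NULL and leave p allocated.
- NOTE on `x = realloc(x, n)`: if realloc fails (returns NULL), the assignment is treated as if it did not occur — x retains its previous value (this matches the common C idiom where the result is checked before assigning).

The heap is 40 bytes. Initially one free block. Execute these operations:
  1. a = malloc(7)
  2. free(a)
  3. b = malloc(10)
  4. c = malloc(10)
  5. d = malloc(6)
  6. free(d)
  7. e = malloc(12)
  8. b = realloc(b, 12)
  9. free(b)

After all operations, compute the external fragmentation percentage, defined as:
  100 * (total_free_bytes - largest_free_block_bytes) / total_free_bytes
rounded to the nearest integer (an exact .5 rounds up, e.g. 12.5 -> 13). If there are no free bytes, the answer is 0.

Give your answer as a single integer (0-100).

Op 1: a = malloc(7) -> a = 0; heap: [0-6 ALLOC][7-39 FREE]
Op 2: free(a) -> (freed a); heap: [0-39 FREE]
Op 3: b = malloc(10) -> b = 0; heap: [0-9 ALLOC][10-39 FREE]
Op 4: c = malloc(10) -> c = 10; heap: [0-9 ALLOC][10-19 ALLOC][20-39 FREE]
Op 5: d = malloc(6) -> d = 20; heap: [0-9 ALLOC][10-19 ALLOC][20-25 ALLOC][26-39 FREE]
Op 6: free(d) -> (freed d); heap: [0-9 ALLOC][10-19 ALLOC][20-39 FREE]
Op 7: e = malloc(12) -> e = 20; heap: [0-9 ALLOC][10-19 ALLOC][20-31 ALLOC][32-39 FREE]
Op 8: b = realloc(b, 12) -> NULL (b unchanged); heap: [0-9 ALLOC][10-19 ALLOC][20-31 ALLOC][32-39 FREE]
Op 9: free(b) -> (freed b); heap: [0-9 FREE][10-19 ALLOC][20-31 ALLOC][32-39 FREE]
Free blocks: [10 8] total_free=18 largest=10 -> 100*(18-10)/18 = 800/18 ≈ 44.444 -> rounds to 44

Answer: 44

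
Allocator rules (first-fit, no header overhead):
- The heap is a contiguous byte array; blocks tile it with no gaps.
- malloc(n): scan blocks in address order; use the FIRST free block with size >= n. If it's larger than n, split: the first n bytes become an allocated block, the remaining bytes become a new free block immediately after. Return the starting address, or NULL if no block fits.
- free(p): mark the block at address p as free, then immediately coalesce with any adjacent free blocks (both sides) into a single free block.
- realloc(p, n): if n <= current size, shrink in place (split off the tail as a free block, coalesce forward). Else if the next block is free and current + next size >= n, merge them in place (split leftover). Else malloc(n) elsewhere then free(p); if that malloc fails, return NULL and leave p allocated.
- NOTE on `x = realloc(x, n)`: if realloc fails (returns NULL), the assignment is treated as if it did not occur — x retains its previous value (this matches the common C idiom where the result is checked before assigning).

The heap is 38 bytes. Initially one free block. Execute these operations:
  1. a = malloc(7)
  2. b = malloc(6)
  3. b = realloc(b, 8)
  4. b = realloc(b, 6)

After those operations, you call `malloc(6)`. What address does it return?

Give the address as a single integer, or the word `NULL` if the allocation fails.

Op 1: a = malloc(7) -> a = 0; heap: [0-6 ALLOC][7-37 FREE]
Op 2: b = malloc(6) -> b = 7; heap: [0-6 ALLOC][7-12 ALLOC][13-37 FREE]
Op 3: b = realloc(b, 8) -> b = 7; heap: [0-6 ALLOC][7-14 ALLOC][15-37 FREE]
Op 4: b = realloc(b, 6) -> b = 7; heap: [0-6 ALLOC][7-12 ALLOC][13-37 FREE]
malloc(6): first-fit scan over [0-6 ALLOC][7-12 ALLOC][13-37 FREE] -> 13

Answer: 13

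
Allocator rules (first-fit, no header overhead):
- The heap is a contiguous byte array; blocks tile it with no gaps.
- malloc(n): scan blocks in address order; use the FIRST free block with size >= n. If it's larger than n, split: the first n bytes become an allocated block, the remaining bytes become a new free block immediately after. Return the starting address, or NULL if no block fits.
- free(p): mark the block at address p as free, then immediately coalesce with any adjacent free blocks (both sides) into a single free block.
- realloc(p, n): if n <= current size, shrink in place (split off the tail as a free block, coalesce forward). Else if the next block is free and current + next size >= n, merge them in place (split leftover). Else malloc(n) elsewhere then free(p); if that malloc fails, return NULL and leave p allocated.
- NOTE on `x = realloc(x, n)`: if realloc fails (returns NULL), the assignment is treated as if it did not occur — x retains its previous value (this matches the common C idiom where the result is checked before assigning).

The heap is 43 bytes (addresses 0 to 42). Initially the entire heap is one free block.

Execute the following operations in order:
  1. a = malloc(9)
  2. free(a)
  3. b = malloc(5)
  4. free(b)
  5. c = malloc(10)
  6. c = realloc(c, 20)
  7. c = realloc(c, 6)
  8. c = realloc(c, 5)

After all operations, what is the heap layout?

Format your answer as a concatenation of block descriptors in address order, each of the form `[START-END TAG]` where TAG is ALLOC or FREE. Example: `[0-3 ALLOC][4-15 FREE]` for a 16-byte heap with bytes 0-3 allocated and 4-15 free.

Op 1: a = malloc(9) -> a = 0; heap: [0-8 ALLOC][9-42 FREE]
Op 2: free(a) -> (freed a); heap: [0-42 FREE]
Op 3: b = malloc(5) -> b = 0; heap: [0-4 ALLOC][5-42 FREE]
Op 4: free(b) -> (freed b); heap: [0-42 FREE]
Op 5: c = malloc(10) -> c = 0; heap: [0-9 ALLOC][10-42 FREE]
Op 6: c = realloc(c, 20) -> c = 0; heap: [0-19 ALLOC][20-42 FREE]
Op 7: c = realloc(c, 6) -> c = 0; heap: [0-5 ALLOC][6-42 FREE]
Op 8: c = realloc(c, 5) -> c = 0; heap: [0-4 ALLOC][5-42 FREE]

Answer: [0-4 ALLOC][5-42 FREE]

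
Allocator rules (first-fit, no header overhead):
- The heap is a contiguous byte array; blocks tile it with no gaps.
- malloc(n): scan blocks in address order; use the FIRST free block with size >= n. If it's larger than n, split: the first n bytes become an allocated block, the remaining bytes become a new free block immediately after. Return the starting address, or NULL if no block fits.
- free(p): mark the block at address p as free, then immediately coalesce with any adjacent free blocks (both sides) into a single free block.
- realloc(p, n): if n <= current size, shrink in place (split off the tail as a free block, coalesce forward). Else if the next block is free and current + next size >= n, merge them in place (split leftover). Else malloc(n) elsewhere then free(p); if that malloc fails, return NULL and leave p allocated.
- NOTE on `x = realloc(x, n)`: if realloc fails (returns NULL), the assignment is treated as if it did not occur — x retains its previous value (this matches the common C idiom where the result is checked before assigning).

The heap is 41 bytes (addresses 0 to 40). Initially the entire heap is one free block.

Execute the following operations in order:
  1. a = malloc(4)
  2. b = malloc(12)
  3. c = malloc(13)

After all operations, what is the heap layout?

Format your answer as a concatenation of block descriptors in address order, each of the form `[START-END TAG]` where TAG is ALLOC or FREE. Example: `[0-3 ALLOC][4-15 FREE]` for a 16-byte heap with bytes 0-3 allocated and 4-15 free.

Op 1: a = malloc(4) -> a = 0; heap: [0-3 ALLOC][4-40 FREE]
Op 2: b = malloc(12) -> b = 4; heap: [0-3 ALLOC][4-15 ALLOC][16-40 FREE]
Op 3: c = malloc(13) -> c = 16; heap: [0-3 ALLOC][4-15 ALLOC][16-28 ALLOC][29-40 FREE]

Answer: [0-3 ALLOC][4-15 ALLOC][16-28 ALLOC][29-40 FREE]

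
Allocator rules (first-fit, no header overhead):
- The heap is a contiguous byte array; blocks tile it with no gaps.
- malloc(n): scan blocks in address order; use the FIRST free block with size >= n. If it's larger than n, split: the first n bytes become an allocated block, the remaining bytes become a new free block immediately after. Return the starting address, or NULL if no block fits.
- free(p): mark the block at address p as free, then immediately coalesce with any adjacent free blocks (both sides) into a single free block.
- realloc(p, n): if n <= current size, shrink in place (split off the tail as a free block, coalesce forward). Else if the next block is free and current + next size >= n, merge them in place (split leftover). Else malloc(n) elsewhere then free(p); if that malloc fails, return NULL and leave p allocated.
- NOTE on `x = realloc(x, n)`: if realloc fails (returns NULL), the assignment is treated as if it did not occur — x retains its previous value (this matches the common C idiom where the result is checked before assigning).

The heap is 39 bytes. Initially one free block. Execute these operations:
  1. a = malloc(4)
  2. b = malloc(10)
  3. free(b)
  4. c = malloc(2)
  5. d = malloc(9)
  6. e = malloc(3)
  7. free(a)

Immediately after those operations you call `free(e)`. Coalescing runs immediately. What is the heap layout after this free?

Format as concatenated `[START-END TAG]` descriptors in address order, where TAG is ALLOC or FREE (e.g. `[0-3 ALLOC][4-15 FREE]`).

Op 1: a = malloc(4) -> a = 0; heap: [0-3 ALLOC][4-38 FREE]
Op 2: b = malloc(10) -> b = 4; heap: [0-3 ALLOC][4-13 ALLOC][14-38 FREE]
Op 3: free(b) -> (freed b); heap: [0-3 ALLOC][4-38 FREE]
Op 4: c = malloc(2) -> c = 4; heap: [0-3 ALLOC][4-5 ALLOC][6-38 FREE]
Op 5: d = malloc(9) -> d = 6; heap: [0-3 ALLOC][4-5 ALLOC][6-14 ALLOC][15-38 FREE]
Op 6: e = malloc(3) -> e = 15; heap: [0-3 ALLOC][4-5 ALLOC][6-14 ALLOC][15-17 ALLOC][18-38 FREE]
Op 7: free(a) -> (freed a); heap: [0-3 FREE][4-5 ALLOC][6-14 ALLOC][15-17 ALLOC][18-38 FREE]
free(e): e = 15 -> block [15-17 ALLOC]; mark free, coalesce with adjacent free neighbors -> [0-3 FREE][4-5 ALLOC][6-14 ALLOC][15-38 FREE]

Answer: [0-3 FREE][4-5 ALLOC][6-14 ALLOC][15-38 FREE]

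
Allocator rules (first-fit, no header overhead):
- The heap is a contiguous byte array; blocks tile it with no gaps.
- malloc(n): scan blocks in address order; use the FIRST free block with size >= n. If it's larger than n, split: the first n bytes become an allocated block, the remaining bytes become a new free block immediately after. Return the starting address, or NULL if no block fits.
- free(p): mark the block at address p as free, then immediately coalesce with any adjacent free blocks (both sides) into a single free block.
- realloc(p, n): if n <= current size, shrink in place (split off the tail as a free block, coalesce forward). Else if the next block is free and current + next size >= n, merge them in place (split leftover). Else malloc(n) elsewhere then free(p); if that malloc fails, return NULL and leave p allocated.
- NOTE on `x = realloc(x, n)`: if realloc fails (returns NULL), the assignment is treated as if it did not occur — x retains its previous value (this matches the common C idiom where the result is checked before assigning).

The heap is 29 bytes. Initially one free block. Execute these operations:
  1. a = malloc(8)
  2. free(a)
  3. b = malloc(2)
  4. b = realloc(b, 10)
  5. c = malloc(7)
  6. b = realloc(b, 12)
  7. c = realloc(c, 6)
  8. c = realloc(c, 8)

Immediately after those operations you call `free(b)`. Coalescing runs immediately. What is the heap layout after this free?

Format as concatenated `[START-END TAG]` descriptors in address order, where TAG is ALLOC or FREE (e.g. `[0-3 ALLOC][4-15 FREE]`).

Answer: [0-7 ALLOC][8-28 FREE]

Derivation:
Op 1: a = malloc(8) -> a = 0; heap: [0-7 ALLOC][8-28 FREE]
Op 2: free(a) -> (freed a); heap: [0-28 FREE]
Op 3: b = malloc(2) -> b = 0; heap: [0-1 ALLOC][2-28 FREE]
Op 4: b = realloc(b, 10) -> b = 0; heap: [0-9 ALLOC][10-28 FREE]
Op 5: c = malloc(7) -> c = 10; heap: [0-9 ALLOC][10-16 ALLOC][17-28 FREE]
Op 6: b = realloc(b, 12) -> b = 17; heap: [0-9 FREE][10-16 ALLOC][17-28 ALLOC]
Op 7: c = realloc(c, 6) -> c = 10; heap: [0-9 FREE][10-15 ALLOC][16-16 FREE][17-28 ALLOC]
Op 8: c = realloc(c, 8) -> c = 0; heap: [0-7 ALLOC][8-16 FREE][17-28 ALLOC]
free(b): b = 17 -> block [17-28 ALLOC]; mark free, coalesce with adjacent free neighbors -> [0-7 ALLOC][8-28 FREE]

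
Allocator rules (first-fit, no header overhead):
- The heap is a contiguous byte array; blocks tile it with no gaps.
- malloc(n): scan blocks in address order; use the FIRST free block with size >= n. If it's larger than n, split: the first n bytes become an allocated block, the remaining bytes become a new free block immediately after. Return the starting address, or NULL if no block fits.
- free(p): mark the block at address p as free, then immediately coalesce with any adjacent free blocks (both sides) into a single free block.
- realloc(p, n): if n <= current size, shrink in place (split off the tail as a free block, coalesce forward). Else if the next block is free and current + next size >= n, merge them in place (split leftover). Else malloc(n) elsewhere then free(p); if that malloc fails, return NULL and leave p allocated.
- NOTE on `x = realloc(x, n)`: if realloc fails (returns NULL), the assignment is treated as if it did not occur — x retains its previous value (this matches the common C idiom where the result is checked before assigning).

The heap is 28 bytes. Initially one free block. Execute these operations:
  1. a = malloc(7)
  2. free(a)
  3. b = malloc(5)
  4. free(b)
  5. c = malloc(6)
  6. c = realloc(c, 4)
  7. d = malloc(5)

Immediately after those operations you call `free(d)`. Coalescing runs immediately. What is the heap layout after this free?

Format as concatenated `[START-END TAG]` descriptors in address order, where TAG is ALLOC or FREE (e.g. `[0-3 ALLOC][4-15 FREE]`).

Op 1: a = malloc(7) -> a = 0; heap: [0-6 ALLOC][7-27 FREE]
Op 2: free(a) -> (freed a); heap: [0-27 FREE]
Op 3: b = malloc(5) -> b = 0; heap: [0-4 ALLOC][5-27 FREE]
Op 4: free(b) -> (freed b); heap: [0-27 FREE]
Op 5: c = malloc(6) -> c = 0; heap: [0-5 ALLOC][6-27 FREE]
Op 6: c = realloc(c, 4) -> c = 0; heap: [0-3 ALLOC][4-27 FREE]
Op 7: d = malloc(5) -> d = 4; heap: [0-3 ALLOC][4-8 ALLOC][9-27 FREE]
free(d): d = 4 -> block [4-8 ALLOC]; mark free, coalesce with adjacent free neighbors -> [0-3 ALLOC][4-27 FREE]

Answer: [0-3 ALLOC][4-27 FREE]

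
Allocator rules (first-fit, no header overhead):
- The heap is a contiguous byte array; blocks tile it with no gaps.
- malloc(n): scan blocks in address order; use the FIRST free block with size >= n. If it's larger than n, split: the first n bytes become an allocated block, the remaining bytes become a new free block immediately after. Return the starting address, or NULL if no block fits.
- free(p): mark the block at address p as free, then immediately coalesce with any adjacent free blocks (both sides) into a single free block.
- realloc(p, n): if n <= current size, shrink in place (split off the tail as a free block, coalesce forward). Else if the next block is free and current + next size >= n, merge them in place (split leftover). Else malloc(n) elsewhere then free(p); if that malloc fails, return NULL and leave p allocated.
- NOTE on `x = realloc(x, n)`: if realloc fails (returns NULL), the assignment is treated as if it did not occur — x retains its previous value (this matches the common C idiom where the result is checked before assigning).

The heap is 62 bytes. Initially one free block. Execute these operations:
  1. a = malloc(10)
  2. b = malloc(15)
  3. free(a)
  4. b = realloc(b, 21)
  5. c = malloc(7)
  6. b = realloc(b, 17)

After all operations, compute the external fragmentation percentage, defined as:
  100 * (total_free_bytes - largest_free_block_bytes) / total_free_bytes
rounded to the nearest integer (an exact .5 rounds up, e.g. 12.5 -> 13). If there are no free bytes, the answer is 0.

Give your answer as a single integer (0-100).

Answer: 8

Derivation:
Op 1: a = malloc(10) -> a = 0; heap: [0-9 ALLOC][10-61 FREE]
Op 2: b = malloc(15) -> b = 10; heap: [0-9 ALLOC][10-24 ALLOC][25-61 FREE]
Op 3: free(a) -> (freed a); heap: [0-9 FREE][10-24 ALLOC][25-61 FREE]
Op 4: b = realloc(b, 21) -> b = 10; heap: [0-9 FREE][10-30 ALLOC][31-61 FREE]
Op 5: c = malloc(7) -> c = 0; heap: [0-6 ALLOC][7-9 FREE][10-30 ALLOC][31-61 FREE]
Op 6: b = realloc(b, 17) -> b = 10; heap: [0-6 ALLOC][7-9 FREE][10-26 ALLOC][27-61 FREE]
Free blocks: [3 35] total_free=38 largest=35 -> 100*(38-35)/38 = 300/38 ≈ 7.895 -> rounds to 8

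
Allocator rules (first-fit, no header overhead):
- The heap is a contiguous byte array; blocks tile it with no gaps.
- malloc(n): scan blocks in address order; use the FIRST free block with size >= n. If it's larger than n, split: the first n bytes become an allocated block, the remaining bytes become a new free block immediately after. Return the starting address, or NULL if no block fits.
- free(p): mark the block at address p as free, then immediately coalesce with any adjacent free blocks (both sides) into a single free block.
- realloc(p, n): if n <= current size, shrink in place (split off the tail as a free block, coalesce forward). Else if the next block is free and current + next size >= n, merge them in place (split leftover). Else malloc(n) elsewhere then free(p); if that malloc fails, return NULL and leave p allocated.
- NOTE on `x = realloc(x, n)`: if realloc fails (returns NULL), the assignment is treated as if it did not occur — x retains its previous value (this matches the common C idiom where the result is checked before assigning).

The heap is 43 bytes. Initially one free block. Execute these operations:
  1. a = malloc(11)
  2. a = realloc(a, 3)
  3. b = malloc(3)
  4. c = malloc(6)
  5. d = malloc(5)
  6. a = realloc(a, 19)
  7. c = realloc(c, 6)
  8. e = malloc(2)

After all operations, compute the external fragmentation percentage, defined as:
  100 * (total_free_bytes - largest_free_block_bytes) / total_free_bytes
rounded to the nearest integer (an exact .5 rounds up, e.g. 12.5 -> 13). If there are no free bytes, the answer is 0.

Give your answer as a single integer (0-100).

Op 1: a = malloc(11) -> a = 0; heap: [0-10 ALLOC][11-42 FREE]
Op 2: a = realloc(a, 3) -> a = 0; heap: [0-2 ALLOC][3-42 FREE]
Op 3: b = malloc(3) -> b = 3; heap: [0-2 ALLOC][3-5 ALLOC][6-42 FREE]
Op 4: c = malloc(6) -> c = 6; heap: [0-2 ALLOC][3-5 ALLOC][6-11 ALLOC][12-42 FREE]
Op 5: d = malloc(5) -> d = 12; heap: [0-2 ALLOC][3-5 ALLOC][6-11 ALLOC][12-16 ALLOC][17-42 FREE]
Op 6: a = realloc(a, 19) -> a = 17; heap: [0-2 FREE][3-5 ALLOC][6-11 ALLOC][12-16 ALLOC][17-35 ALLOC][36-42 FREE]
Op 7: c = realloc(c, 6) -> c = 6; heap: [0-2 FREE][3-5 ALLOC][6-11 ALLOC][12-16 ALLOC][17-35 ALLOC][36-42 FREE]
Op 8: e = malloc(2) -> e = 0; heap: [0-1 ALLOC][2-2 FREE][3-5 ALLOC][6-11 ALLOC][12-16 ALLOC][17-35 ALLOC][36-42 FREE]
Free blocks: [1 7] total_free=8 largest=7 -> 100*(8-7)/8 = 100/8 = 12.5 -> rounds to 13

Answer: 13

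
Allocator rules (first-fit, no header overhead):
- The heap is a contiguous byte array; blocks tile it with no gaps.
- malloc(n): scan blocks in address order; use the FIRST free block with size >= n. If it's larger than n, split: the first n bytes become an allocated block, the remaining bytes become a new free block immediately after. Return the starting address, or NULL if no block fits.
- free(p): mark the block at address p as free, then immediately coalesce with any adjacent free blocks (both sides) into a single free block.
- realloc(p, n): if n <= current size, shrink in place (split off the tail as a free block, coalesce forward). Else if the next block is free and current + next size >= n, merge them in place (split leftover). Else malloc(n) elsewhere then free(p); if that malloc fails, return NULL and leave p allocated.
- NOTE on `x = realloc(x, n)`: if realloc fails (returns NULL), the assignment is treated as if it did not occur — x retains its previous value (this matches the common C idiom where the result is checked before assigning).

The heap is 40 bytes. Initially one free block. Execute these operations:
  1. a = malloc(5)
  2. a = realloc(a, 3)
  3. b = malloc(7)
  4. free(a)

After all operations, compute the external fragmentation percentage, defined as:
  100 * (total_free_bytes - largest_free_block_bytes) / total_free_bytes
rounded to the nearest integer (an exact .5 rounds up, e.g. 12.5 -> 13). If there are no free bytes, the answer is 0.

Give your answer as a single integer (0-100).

Answer: 9

Derivation:
Op 1: a = malloc(5) -> a = 0; heap: [0-4 ALLOC][5-39 FREE]
Op 2: a = realloc(a, 3) -> a = 0; heap: [0-2 ALLOC][3-39 FREE]
Op 3: b = malloc(7) -> b = 3; heap: [0-2 ALLOC][3-9 ALLOC][10-39 FREE]
Op 4: free(a) -> (freed a); heap: [0-2 FREE][3-9 ALLOC][10-39 FREE]
Free blocks: [3 30] total_free=33 largest=30 -> 100*(33-30)/33 = 300/33 ≈ 9.091 -> rounds to 9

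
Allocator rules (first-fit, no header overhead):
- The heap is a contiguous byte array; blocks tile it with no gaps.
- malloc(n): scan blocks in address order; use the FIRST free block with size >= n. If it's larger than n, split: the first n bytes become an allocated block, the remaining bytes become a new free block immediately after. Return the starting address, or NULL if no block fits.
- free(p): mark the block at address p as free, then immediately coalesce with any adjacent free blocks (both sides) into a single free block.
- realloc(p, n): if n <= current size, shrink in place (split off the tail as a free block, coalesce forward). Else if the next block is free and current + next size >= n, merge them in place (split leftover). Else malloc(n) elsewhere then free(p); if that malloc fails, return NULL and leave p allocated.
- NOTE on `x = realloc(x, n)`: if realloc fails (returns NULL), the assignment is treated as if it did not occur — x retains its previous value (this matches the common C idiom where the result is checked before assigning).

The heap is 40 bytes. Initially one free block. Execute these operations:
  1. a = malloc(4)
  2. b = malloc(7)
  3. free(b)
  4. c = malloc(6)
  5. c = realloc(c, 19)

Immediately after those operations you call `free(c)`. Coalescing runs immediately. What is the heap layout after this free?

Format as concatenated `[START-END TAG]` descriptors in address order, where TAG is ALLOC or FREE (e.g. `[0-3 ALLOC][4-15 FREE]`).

Answer: [0-3 ALLOC][4-39 FREE]

Derivation:
Op 1: a = malloc(4) -> a = 0; heap: [0-3 ALLOC][4-39 FREE]
Op 2: b = malloc(7) -> b = 4; heap: [0-3 ALLOC][4-10 ALLOC][11-39 FREE]
Op 3: free(b) -> (freed b); heap: [0-3 ALLOC][4-39 FREE]
Op 4: c = malloc(6) -> c = 4; heap: [0-3 ALLOC][4-9 ALLOC][10-39 FREE]
Op 5: c = realloc(c, 19) -> c = 4; heap: [0-3 ALLOC][4-22 ALLOC][23-39 FREE]
free(c): c = 4 -> block [4-22 ALLOC]; mark free, coalesce with adjacent free neighbors -> [0-3 ALLOC][4-39 FREE]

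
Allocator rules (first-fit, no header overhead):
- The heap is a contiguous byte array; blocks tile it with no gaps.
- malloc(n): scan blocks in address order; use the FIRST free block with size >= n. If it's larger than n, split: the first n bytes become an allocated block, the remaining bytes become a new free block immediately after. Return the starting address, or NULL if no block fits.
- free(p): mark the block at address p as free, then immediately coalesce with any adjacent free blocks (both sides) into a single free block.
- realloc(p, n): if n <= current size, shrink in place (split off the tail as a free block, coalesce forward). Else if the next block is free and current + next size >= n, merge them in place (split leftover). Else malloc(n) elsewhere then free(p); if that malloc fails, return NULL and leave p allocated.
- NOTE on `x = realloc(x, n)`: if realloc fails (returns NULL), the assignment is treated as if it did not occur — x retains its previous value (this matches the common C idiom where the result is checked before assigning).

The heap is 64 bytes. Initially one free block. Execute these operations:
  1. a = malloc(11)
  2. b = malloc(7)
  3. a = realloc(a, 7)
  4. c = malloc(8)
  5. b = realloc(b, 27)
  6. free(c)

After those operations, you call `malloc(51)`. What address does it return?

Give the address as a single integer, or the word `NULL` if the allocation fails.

Op 1: a = malloc(11) -> a = 0; heap: [0-10 ALLOC][11-63 FREE]
Op 2: b = malloc(7) -> b = 11; heap: [0-10 ALLOC][11-17 ALLOC][18-63 FREE]
Op 3: a = realloc(a, 7) -> a = 0; heap: [0-6 ALLOC][7-10 FREE][11-17 ALLOC][18-63 FREE]
Op 4: c = malloc(8) -> c = 18; heap: [0-6 ALLOC][7-10 FREE][11-17 ALLOC][18-25 ALLOC][26-63 FREE]
Op 5: b = realloc(b, 27) -> b = 26; heap: [0-6 ALLOC][7-17 FREE][18-25 ALLOC][26-52 ALLOC][53-63 FREE]
Op 6: free(c) -> (freed c); heap: [0-6 ALLOC][7-25 FREE][26-52 ALLOC][53-63 FREE]
malloc(51): first-fit scan over [0-6 ALLOC][7-25 FREE][26-52 ALLOC][53-63 FREE] -> NULL

Answer: NULL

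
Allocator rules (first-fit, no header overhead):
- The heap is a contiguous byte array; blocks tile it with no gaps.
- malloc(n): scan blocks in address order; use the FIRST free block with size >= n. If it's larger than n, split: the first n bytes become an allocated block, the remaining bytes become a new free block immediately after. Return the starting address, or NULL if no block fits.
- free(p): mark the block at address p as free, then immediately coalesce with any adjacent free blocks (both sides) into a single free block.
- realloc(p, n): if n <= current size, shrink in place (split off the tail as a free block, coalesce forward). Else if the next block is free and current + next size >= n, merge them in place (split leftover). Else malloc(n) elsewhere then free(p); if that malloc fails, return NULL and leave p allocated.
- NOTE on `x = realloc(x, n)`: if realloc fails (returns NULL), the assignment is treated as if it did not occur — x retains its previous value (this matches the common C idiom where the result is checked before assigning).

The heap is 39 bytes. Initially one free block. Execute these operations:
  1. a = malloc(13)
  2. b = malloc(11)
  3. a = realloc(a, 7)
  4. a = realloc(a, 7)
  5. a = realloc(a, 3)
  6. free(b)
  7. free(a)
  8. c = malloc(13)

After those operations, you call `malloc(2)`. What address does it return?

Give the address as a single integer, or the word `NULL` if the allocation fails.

Answer: 13

Derivation:
Op 1: a = malloc(13) -> a = 0; heap: [0-12 ALLOC][13-38 FREE]
Op 2: b = malloc(11) -> b = 13; heap: [0-12 ALLOC][13-23 ALLOC][24-38 FREE]
Op 3: a = realloc(a, 7) -> a = 0; heap: [0-6 ALLOC][7-12 FREE][13-23 ALLOC][24-38 FREE]
Op 4: a = realloc(a, 7) -> a = 0; heap: [0-6 ALLOC][7-12 FREE][13-23 ALLOC][24-38 FREE]
Op 5: a = realloc(a, 3) -> a = 0; heap: [0-2 ALLOC][3-12 FREE][13-23 ALLOC][24-38 FREE]
Op 6: free(b) -> (freed b); heap: [0-2 ALLOC][3-38 FREE]
Op 7: free(a) -> (freed a); heap: [0-38 FREE]
Op 8: c = malloc(13) -> c = 0; heap: [0-12 ALLOC][13-38 FREE]
malloc(2): first-fit scan over [0-12 ALLOC][13-38 FREE] -> 13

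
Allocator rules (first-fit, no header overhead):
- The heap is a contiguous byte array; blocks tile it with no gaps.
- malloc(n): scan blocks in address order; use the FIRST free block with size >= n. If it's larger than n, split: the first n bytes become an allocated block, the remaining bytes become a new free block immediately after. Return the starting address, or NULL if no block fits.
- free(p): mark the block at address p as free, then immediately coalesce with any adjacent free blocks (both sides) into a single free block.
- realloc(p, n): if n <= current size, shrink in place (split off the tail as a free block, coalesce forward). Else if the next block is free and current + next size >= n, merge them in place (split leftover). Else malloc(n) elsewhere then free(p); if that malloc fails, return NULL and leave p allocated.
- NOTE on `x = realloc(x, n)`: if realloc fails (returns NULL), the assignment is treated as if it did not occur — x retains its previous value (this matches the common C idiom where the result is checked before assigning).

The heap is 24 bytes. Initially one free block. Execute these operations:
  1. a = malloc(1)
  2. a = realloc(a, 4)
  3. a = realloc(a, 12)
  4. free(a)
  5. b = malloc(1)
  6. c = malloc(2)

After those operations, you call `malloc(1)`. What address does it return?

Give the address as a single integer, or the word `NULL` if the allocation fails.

Op 1: a = malloc(1) -> a = 0; heap: [0-0 ALLOC][1-23 FREE]
Op 2: a = realloc(a, 4) -> a = 0; heap: [0-3 ALLOC][4-23 FREE]
Op 3: a = realloc(a, 12) -> a = 0; heap: [0-11 ALLOC][12-23 FREE]
Op 4: free(a) -> (freed a); heap: [0-23 FREE]
Op 5: b = malloc(1) -> b = 0; heap: [0-0 ALLOC][1-23 FREE]
Op 6: c = malloc(2) -> c = 1; heap: [0-0 ALLOC][1-2 ALLOC][3-23 FREE]
malloc(1): first-fit scan over [0-0 ALLOC][1-2 ALLOC][3-23 FREE] -> 3

Answer: 3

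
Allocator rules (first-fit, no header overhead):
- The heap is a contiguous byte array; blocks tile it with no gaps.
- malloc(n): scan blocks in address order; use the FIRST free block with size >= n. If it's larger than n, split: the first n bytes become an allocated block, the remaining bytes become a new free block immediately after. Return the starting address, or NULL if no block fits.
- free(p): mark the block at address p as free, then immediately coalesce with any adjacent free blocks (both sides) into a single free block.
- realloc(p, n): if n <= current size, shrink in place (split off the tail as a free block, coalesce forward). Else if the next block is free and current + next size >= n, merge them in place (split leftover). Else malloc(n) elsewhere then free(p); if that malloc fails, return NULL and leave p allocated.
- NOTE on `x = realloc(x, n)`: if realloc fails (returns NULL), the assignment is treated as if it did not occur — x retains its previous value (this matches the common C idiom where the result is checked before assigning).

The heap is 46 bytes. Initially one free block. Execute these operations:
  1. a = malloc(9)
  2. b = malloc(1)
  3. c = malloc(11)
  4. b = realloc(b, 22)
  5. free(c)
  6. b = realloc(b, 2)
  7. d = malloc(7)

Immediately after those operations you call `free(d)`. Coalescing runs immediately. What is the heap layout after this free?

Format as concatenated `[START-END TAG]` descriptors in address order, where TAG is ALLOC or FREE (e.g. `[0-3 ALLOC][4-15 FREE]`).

Answer: [0-8 ALLOC][9-20 FREE][21-22 ALLOC][23-45 FREE]

Derivation:
Op 1: a = malloc(9) -> a = 0; heap: [0-8 ALLOC][9-45 FREE]
Op 2: b = malloc(1) -> b = 9; heap: [0-8 ALLOC][9-9 ALLOC][10-45 FREE]
Op 3: c = malloc(11) -> c = 10; heap: [0-8 ALLOC][9-9 ALLOC][10-20 ALLOC][21-45 FREE]
Op 4: b = realloc(b, 22) -> b = 21; heap: [0-8 ALLOC][9-9 FREE][10-20 ALLOC][21-42 ALLOC][43-45 FREE]
Op 5: free(c) -> (freed c); heap: [0-8 ALLOC][9-20 FREE][21-42 ALLOC][43-45 FREE]
Op 6: b = realloc(b, 2) -> b = 21; heap: [0-8 ALLOC][9-20 FREE][21-22 ALLOC][23-45 FREE]
Op 7: d = malloc(7) -> d = 9; heap: [0-8 ALLOC][9-15 ALLOC][16-20 FREE][21-22 ALLOC][23-45 FREE]
free(d): d = 9 -> block [9-15 ALLOC]; mark free, coalesce with adjacent free neighbors -> [0-8 ALLOC][9-20 FREE][21-22 ALLOC][23-45 FREE]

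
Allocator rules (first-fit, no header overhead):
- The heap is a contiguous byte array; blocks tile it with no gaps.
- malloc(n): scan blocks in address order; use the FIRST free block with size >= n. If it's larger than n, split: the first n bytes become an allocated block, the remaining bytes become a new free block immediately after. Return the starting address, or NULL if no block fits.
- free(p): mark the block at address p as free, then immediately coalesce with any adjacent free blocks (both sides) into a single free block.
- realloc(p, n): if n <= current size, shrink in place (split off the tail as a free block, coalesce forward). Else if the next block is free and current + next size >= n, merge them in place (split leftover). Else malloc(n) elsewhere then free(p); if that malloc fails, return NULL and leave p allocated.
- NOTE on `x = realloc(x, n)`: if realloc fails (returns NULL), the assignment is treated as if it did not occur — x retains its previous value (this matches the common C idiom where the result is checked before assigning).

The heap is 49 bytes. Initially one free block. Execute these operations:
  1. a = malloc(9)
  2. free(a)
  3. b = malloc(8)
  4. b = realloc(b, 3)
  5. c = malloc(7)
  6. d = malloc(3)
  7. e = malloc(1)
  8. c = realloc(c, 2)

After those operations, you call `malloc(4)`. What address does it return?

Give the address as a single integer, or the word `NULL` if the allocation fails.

Op 1: a = malloc(9) -> a = 0; heap: [0-8 ALLOC][9-48 FREE]
Op 2: free(a) -> (freed a); heap: [0-48 FREE]
Op 3: b = malloc(8) -> b = 0; heap: [0-7 ALLOC][8-48 FREE]
Op 4: b = realloc(b, 3) -> b = 0; heap: [0-2 ALLOC][3-48 FREE]
Op 5: c = malloc(7) -> c = 3; heap: [0-2 ALLOC][3-9 ALLOC][10-48 FREE]
Op 6: d = malloc(3) -> d = 10; heap: [0-2 ALLOC][3-9 ALLOC][10-12 ALLOC][13-48 FREE]
Op 7: e = malloc(1) -> e = 13; heap: [0-2 ALLOC][3-9 ALLOC][10-12 ALLOC][13-13 ALLOC][14-48 FREE]
Op 8: c = realloc(c, 2) -> c = 3; heap: [0-2 ALLOC][3-4 ALLOC][5-9 FREE][10-12 ALLOC][13-13 ALLOC][14-48 FREE]
malloc(4): first-fit scan over [0-2 ALLOC][3-4 ALLOC][5-9 FREE][10-12 ALLOC][13-13 ALLOC][14-48 FREE] -> 5

Answer: 5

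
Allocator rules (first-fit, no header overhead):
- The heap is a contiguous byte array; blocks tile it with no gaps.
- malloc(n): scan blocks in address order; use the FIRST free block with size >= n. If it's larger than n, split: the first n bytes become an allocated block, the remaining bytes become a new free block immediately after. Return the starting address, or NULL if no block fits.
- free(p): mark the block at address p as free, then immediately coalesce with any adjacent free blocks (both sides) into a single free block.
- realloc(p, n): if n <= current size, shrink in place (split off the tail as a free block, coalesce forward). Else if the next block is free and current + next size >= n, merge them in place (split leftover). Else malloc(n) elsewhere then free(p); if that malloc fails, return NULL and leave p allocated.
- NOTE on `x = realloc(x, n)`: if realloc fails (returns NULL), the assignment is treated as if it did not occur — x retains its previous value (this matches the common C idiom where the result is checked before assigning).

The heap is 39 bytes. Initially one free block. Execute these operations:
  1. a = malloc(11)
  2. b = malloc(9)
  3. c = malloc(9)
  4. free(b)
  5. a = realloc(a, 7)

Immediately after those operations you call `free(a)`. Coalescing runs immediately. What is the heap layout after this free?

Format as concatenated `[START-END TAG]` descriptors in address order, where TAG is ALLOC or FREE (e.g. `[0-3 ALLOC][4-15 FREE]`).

Op 1: a = malloc(11) -> a = 0; heap: [0-10 ALLOC][11-38 FREE]
Op 2: b = malloc(9) -> b = 11; heap: [0-10 ALLOC][11-19 ALLOC][20-38 FREE]
Op 3: c = malloc(9) -> c = 20; heap: [0-10 ALLOC][11-19 ALLOC][20-28 ALLOC][29-38 FREE]
Op 4: free(b) -> (freed b); heap: [0-10 ALLOC][11-19 FREE][20-28 ALLOC][29-38 FREE]
Op 5: a = realloc(a, 7) -> a = 0; heap: [0-6 ALLOC][7-19 FREE][20-28 ALLOC][29-38 FREE]
free(a): a = 0 -> block [0-6 ALLOC]; mark free, coalesce with adjacent free neighbors -> [0-19 FREE][20-28 ALLOC][29-38 FREE]

Answer: [0-19 FREE][20-28 ALLOC][29-38 FREE]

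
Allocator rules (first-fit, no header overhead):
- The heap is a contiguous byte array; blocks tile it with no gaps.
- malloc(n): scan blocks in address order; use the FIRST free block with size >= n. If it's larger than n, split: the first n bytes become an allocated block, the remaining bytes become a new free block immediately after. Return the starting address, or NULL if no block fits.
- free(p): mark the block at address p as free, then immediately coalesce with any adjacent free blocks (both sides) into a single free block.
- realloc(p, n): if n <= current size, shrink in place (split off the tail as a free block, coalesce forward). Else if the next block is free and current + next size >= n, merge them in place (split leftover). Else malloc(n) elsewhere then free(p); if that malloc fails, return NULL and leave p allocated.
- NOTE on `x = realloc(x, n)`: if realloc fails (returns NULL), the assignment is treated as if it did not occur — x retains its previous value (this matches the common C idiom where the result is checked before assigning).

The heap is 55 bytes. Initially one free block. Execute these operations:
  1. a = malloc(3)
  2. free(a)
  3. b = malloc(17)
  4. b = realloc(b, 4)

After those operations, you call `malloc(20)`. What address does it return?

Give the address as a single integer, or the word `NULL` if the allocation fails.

Op 1: a = malloc(3) -> a = 0; heap: [0-2 ALLOC][3-54 FREE]
Op 2: free(a) -> (freed a); heap: [0-54 FREE]
Op 3: b = malloc(17) -> b = 0; heap: [0-16 ALLOC][17-54 FREE]
Op 4: b = realloc(b, 4) -> b = 0; heap: [0-3 ALLOC][4-54 FREE]
malloc(20): first-fit scan over [0-3 ALLOC][4-54 FREE] -> 4

Answer: 4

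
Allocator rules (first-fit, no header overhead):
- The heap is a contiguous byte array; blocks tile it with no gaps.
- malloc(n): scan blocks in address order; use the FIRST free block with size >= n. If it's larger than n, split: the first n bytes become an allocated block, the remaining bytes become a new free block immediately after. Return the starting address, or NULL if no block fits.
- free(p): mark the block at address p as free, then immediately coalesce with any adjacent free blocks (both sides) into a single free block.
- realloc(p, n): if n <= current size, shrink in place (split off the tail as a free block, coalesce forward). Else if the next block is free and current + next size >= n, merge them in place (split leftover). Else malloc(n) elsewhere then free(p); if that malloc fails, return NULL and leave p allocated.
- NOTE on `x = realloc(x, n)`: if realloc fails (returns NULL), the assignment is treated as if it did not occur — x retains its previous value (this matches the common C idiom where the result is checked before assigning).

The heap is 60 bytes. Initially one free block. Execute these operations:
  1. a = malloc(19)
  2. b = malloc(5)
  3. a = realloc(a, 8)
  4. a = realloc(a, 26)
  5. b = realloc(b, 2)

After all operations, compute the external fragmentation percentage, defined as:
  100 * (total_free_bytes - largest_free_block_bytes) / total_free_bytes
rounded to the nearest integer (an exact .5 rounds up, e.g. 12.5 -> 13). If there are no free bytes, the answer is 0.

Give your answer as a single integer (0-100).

Op 1: a = malloc(19) -> a = 0; heap: [0-18 ALLOC][19-59 FREE]
Op 2: b = malloc(5) -> b = 19; heap: [0-18 ALLOC][19-23 ALLOC][24-59 FREE]
Op 3: a = realloc(a, 8) -> a = 0; heap: [0-7 ALLOC][8-18 FREE][19-23 ALLOC][24-59 FREE]
Op 4: a = realloc(a, 26) -> a = 24; heap: [0-18 FREE][19-23 ALLOC][24-49 ALLOC][50-59 FREE]
Op 5: b = realloc(b, 2) -> b = 19; heap: [0-18 FREE][19-20 ALLOC][21-23 FREE][24-49 ALLOC][50-59 FREE]
Free blocks: [19 3 10] total_free=32 largest=19 -> 100*(32-19)/32 = 1300/32 = 40.625 -> rounds to 41

Answer: 41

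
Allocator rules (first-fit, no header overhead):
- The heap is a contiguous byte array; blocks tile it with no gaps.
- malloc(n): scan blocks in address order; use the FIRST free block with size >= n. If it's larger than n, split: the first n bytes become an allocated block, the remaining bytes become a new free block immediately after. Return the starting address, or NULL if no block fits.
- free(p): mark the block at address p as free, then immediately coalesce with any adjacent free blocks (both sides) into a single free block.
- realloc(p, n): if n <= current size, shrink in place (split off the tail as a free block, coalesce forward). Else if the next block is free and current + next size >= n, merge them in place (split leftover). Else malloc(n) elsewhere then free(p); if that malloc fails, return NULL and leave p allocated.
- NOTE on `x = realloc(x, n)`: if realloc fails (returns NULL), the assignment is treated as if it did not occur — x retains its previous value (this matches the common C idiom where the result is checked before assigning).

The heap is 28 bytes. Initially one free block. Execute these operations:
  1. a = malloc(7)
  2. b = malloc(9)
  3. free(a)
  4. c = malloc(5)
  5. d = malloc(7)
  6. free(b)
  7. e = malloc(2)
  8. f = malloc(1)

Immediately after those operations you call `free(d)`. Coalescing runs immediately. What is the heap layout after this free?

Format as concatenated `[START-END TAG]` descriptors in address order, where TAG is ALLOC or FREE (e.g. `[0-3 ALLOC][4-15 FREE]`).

Answer: [0-4 ALLOC][5-6 ALLOC][7-7 ALLOC][8-27 FREE]

Derivation:
Op 1: a = malloc(7) -> a = 0; heap: [0-6 ALLOC][7-27 FREE]
Op 2: b = malloc(9) -> b = 7; heap: [0-6 ALLOC][7-15 ALLOC][16-27 FREE]
Op 3: free(a) -> (freed a); heap: [0-6 FREE][7-15 ALLOC][16-27 FREE]
Op 4: c = malloc(5) -> c = 0; heap: [0-4 ALLOC][5-6 FREE][7-15 ALLOC][16-27 FREE]
Op 5: d = malloc(7) -> d = 16; heap: [0-4 ALLOC][5-6 FREE][7-15 ALLOC][16-22 ALLOC][23-27 FREE]
Op 6: free(b) -> (freed b); heap: [0-4 ALLOC][5-15 FREE][16-22 ALLOC][23-27 FREE]
Op 7: e = malloc(2) -> e = 5; heap: [0-4 ALLOC][5-6 ALLOC][7-15 FREE][16-22 ALLOC][23-27 FREE]
Op 8: f = malloc(1) -> f = 7; heap: [0-4 ALLOC][5-6 ALLOC][7-7 ALLOC][8-15 FREE][16-22 ALLOC][23-27 FREE]
free(d): d = 16 -> block [16-22 ALLOC]; mark free, coalesce with adjacent free neighbors -> [0-4 ALLOC][5-6 ALLOC][7-7 ALLOC][8-27 FREE]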